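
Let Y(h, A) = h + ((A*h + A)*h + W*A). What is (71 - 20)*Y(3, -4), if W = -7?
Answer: -867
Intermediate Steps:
Y(h, A) = h - 7*A + h*(A + A*h) (Y(h, A) = h + ((A*h + A)*h - 7*A) = h + ((A + A*h)*h - 7*A) = h + (h*(A + A*h) - 7*A) = h + (-7*A + h*(A + A*h)) = h - 7*A + h*(A + A*h))
(71 - 20)*Y(3, -4) = (71 - 20)*(3 - 7*(-4) - 4*3 - 4*3²) = 51*(3 + 28 - 12 - 4*9) = 51*(3 + 28 - 12 - 36) = 51*(-17) = -867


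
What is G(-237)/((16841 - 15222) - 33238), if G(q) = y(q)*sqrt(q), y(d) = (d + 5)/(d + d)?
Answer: -116*I*sqrt(237)/7493703 ≈ -0.00023831*I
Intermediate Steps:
y(d) = (5 + d)/(2*d) (y(d) = (5 + d)/((2*d)) = (5 + d)*(1/(2*d)) = (5 + d)/(2*d))
G(q) = (5 + q)/(2*sqrt(q)) (G(q) = ((5 + q)/(2*q))*sqrt(q) = (5 + q)/(2*sqrt(q)))
G(-237)/((16841 - 15222) - 33238) = ((5 - 237)/(2*sqrt(-237)))/((16841 - 15222) - 33238) = ((1/2)*(-I*sqrt(237)/237)*(-232))/(1619 - 33238) = (116*I*sqrt(237)/237)/(-31619) = (116*I*sqrt(237)/237)*(-1/31619) = -116*I*sqrt(237)/7493703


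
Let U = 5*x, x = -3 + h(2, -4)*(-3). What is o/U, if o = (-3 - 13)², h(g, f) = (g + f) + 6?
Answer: -256/75 ≈ -3.4133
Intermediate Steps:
h(g, f) = 6 + f + g (h(g, f) = (f + g) + 6 = 6 + f + g)
o = 256 (o = (-16)² = 256)
x = -15 (x = -3 + (6 - 4 + 2)*(-3) = -3 + 4*(-3) = -3 - 12 = -15)
U = -75 (U = 5*(-15) = -75)
o/U = 256/(-75) = 256*(-1/75) = -256/75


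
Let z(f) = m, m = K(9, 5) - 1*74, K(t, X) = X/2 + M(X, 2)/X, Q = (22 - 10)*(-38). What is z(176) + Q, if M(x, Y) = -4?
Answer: -5283/10 ≈ -528.30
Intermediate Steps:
Q = -456 (Q = 12*(-38) = -456)
K(t, X) = X/2 - 4/X
m = -723/10 (m = ((1/2)*5 - 4/5) - 1*74 = (5/2 - 4*1/5) - 74 = (5/2 - 4/5) - 74 = 17/10 - 74 = -723/10 ≈ -72.300)
z(f) = -723/10
z(176) + Q = -723/10 - 456 = -5283/10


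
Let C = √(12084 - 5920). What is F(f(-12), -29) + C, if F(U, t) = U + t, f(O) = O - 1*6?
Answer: -47 + 2*√1541 ≈ 31.511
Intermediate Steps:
f(O) = -6 + O (f(O) = O - 6 = -6 + O)
C = 2*√1541 (C = √6164 = 2*√1541 ≈ 78.511)
F(f(-12), -29) + C = ((-6 - 12) - 29) + 2*√1541 = (-18 - 29) + 2*√1541 = -47 + 2*√1541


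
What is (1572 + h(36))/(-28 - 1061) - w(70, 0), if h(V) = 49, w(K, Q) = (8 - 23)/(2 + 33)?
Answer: -8080/7623 ≈ -1.0599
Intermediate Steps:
w(K, Q) = -3/7 (w(K, Q) = -15/35 = -15*1/35 = -3/7)
(1572 + h(36))/(-28 - 1061) - w(70, 0) = (1572 + 49)/(-28 - 1061) - 1*(-3/7) = 1621/(-1089) + 3/7 = 1621*(-1/1089) + 3/7 = -1621/1089 + 3/7 = -8080/7623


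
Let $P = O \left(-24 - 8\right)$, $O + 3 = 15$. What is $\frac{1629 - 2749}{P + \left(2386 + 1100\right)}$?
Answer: $- \frac{560}{1551} \approx -0.36106$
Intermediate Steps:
$O = 12$ ($O = -3 + 15 = 12$)
$P = -384$ ($P = 12 \left(-24 - 8\right) = 12 \left(-32\right) = -384$)
$\frac{1629 - 2749}{P + \left(2386 + 1100\right)} = \frac{1629 - 2749}{-384 + \left(2386 + 1100\right)} = - \frac{1120}{-384 + 3486} = - \frac{1120}{3102} = \left(-1120\right) \frac{1}{3102} = - \frac{560}{1551}$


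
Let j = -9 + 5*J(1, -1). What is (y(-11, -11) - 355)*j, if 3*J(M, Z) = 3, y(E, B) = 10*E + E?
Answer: 1904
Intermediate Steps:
y(E, B) = 11*E
J(M, Z) = 1 (J(M, Z) = (1/3)*3 = 1)
j = -4 (j = -9 + 5*1 = -9 + 5 = -4)
(y(-11, -11) - 355)*j = (11*(-11) - 355)*(-4) = (-121 - 355)*(-4) = -476*(-4) = 1904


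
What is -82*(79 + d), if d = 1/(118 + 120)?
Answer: -770923/119 ≈ -6478.3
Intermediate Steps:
d = 1/238 ≈ 0.0042017
-82*(79 + d) = -82*(79 + 1/238) = -82*18803/238 = -770923/119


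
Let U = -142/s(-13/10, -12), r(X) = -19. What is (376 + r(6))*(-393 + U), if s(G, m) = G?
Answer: -1316973/13 ≈ -1.0131e+5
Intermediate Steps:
U = 1420/13 (U = -142/((-13/10)) = -142/((-13*⅒)) = -142/(-13/10) = -142*(-10/13) = 1420/13 ≈ 109.23)
(376 + r(6))*(-393 + U) = (376 - 19)*(-393 + 1420/13) = 357*(-3689/13) = -1316973/13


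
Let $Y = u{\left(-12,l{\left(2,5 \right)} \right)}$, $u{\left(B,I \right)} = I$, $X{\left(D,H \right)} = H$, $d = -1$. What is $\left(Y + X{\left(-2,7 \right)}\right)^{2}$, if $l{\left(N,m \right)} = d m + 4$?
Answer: $36$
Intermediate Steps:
$l{\left(N,m \right)} = 4 - m$ ($l{\left(N,m \right)} = - m + 4 = 4 - m$)
$Y = -1$ ($Y = 4 - 5 = -1$)
$\left(Y + X{\left(-2,7 \right)}\right)^{2} = \left(-1 + 7\right)^{2} = 6^{2} = 36$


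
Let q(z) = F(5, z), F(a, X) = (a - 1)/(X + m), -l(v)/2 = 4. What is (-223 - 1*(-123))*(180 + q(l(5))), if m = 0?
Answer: -17950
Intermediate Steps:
l(v) = -8 (l(v) = -2*4 = -8)
F(a, X) = (-1 + a)/X (F(a, X) = (a - 1)/(X + 0) = (-1 + a)/X)
q(z) = 4/z (q(z) = (-1 + 5)/z = 4/z)
(-223 - 1*(-123))*(180 + q(l(5))) = (-223 - 1*(-123))*(180 + 4/(-8)) = (-223 + 123)*(180 + 4*(-1/8)) = -100*(180 - 1/2) = -100*359/2 = -17950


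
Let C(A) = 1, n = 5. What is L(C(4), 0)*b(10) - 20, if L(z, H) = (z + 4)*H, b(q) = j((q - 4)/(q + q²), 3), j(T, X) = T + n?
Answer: -20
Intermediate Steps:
j(T, X) = 5 + T (j(T, X) = T + 5 = 5 + T)
b(q) = 5 + (-4 + q)/(q + q²) (b(q) = 5 + (q - 4)/(q + q²) = 5 + (-4 + q)/(q + q²))
L(z, H) = H*(4 + z) (L(z, H) = (4 + z)*H = H*(4 + z))
L(C(4), 0)*b(10) - 20 = (0*(4 + 1))*((-4 + 10 + 5*10*(1 + 10))/(10*(1 + 10))) - 20 = (0*5)*((⅒)*(-4 + 10 + 5*10*11)/11) - 20 = 0*((⅒)*(1/11)*(-4 + 10 + 550)) - 20 = 0*((⅒)*(1/11)*556) - 20 = 0*(278/55) - 20 = 0 - 20 = -20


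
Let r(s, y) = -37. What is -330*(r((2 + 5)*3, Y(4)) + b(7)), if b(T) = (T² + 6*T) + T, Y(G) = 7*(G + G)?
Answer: -20130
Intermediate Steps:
Y(G) = 14*G (Y(G) = 7*(2*G) = 14*G)
b(T) = T² + 7*T
-330*(r((2 + 5)*3, Y(4)) + b(7)) = -330*(-37 + 7*(7 + 7)) = -330*(-37 + 7*14) = -330*(-37 + 98) = -330*61 = -20130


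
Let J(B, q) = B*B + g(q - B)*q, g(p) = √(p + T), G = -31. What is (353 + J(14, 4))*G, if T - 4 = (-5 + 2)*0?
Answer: -17019 - 124*I*√6 ≈ -17019.0 - 303.74*I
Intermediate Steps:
T = 4 (T = 4 + (-5 + 2)*0 = 4 - 3*0 = 4 + 0 = 4)
g(p) = √(4 + p) (g(p) = √(p + 4) = √(4 + p))
J(B, q) = B² + q*√(4 + q - B) (J(B, q) = B*B + √(4 + (q - B))*q = B² + √(4 + q - B)*q = B² + q*√(4 + q - B))
(353 + J(14, 4))*G = (353 + (14² + 4*√(4 + 4 - 1*14)))*(-31) = (353 + (196 + 4*√(4 + 4 - 14)))*(-31) = (353 + (196 + 4*√(-6)))*(-31) = (353 + (196 + 4*(I*√6)))*(-31) = (353 + (196 + 4*I*√6))*(-31) = (549 + 4*I*√6)*(-31) = -17019 - 124*I*√6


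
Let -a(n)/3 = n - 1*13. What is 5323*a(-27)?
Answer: 638760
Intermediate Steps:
a(n) = 39 - 3*n (a(n) = -3*(n - 1*13) = -3*(n - 13) = -3*(-13 + n) = 39 - 3*n)
5323*a(-27) = 5323*(39 - 3*(-27)) = 5323*(39 + 81) = 5323*120 = 638760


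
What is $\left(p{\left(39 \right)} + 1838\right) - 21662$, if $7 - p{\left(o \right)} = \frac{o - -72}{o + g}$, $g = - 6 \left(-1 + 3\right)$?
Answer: $- \frac{178390}{9} \approx -19821.0$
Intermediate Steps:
$g = -12$ ($g = \left(-6\right) 2 = -12$)
$p{\left(o \right)} = 7 - \frac{72 + o}{-12 + o}$ ($p{\left(o \right)} = 7 - \frac{o - -72}{o - 12} = 7 - \frac{o + 72}{-12 + o} = 7 - \frac{72 + o}{-12 + o}$)
$\left(p{\left(39 \right)} + 1838\right) - 21662 = \left(\frac{6 \left(-26 + 39\right)}{-12 + 39} + 1838\right) - 21662 = \left(6 \cdot \frac{1}{27} \cdot 13 + 1838\right) - 21662 = \left(\frac{26}{9} + 1838\right) - 21662 = \frac{16568}{9} - 21662 = - \frac{178390}{9}$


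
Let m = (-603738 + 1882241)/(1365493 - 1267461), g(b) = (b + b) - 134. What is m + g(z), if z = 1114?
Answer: 206557511/98032 ≈ 2107.0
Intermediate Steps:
g(b) = -134 + 2*b (g(b) = 2*b - 134 = -134 + 2*b)
m = 1278503/98032 ≈ 13.042
m + g(z) = 1278503/98032 + (-134 + 2*1114) = 1278503/98032 + (-134 + 2228) = 1278503/98032 + 2094 = 206557511/98032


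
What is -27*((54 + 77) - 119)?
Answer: -324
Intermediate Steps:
-27*((54 + 77) - 119) = -27*(131 - 119) = -27*12 = -324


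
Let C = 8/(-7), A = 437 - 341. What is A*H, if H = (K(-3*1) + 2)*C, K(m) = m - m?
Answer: -1536/7 ≈ -219.43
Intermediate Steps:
A = 96
K(m) = 0
C = -8/7 (C = 8*(-⅐) = -8/7 ≈ -1.1429)
H = -16/7 (H = (0 + 2)*(-8/7) = 2*(-8/7) = -16/7 ≈ -2.2857)
A*H = 96*(-16/7) = -1536/7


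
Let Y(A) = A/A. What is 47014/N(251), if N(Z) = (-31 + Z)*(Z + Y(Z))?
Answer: 2137/2520 ≈ 0.84802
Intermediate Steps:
Y(A) = 1
N(Z) = (1 + Z)*(-31 + Z) (N(Z) = (-31 + Z)*(Z + 1) = (-31 + Z)*(1 + Z) = (1 + Z)*(-31 + Z))
47014/N(251) = 47014/(-31 + 251² - 30*251) = 47014/(-31 + 63001 - 7530) = 47014/55440 = 47014*(1/55440) = 2137/2520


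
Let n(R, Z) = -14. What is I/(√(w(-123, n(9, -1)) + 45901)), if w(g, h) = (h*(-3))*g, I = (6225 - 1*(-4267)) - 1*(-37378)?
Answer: 9574*√40735/8147 ≈ 237.18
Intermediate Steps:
I = 47870 (I = (6225 + 4267) + 37378 = 10492 + 37378 = 47870)
w(g, h) = -3*g*h (w(g, h) = (-3*h)*g = -3*g*h)
I/(√(w(-123, n(9, -1)) + 45901)) = 47870/(√(-3*(-123)*(-14) + 45901)) = 47870/(√(-5166 + 45901)) = 47870/(√40735) = 47870*(√40735/40735) = 9574*√40735/8147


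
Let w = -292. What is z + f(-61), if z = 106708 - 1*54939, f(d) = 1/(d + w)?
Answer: 18274456/353 ≈ 51769.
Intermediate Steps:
f(d) = 1/(-292 + d) (f(d) = 1/(d - 292) = 1/(-292 + d))
z = 51769 (z = 106708 - 54939 = 51769)
z + f(-61) = 51769 + 1/(-292 - 61) = 51769 + 1/(-353) = 51769 - 1/353 = 18274456/353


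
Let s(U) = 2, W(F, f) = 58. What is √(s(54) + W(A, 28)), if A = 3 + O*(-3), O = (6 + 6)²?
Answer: 2*√15 ≈ 7.7460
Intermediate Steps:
O = 144 (O = 12² = 144)
A = -429 (A = 3 + 144*(-3) = 3 - 432 = -429)
√(s(54) + W(A, 28)) = √(2 + 58) = √60 = 2*√15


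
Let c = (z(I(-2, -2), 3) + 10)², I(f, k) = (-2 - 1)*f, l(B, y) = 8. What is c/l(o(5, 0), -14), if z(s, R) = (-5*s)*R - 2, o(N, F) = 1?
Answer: 1681/2 ≈ 840.50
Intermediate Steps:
I(f, k) = -3*f
z(s, R) = -2 - 5*R*s (z(s, R) = -5*R*s - 2 = -2 - 5*R*s)
c = 6724 (c = ((-2 - 5*3*(-3*(-2))) + 10)² = ((-2 - 5*3*6) + 10)² = ((-2 - 90) + 10)² = (-92 + 10)² = (-82)² = 6724)
c/l(o(5, 0), -14) = 6724/8 = 6724*(⅛) = 1681/2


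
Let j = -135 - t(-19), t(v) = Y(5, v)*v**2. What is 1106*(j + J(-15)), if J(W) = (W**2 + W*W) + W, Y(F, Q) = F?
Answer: -1664530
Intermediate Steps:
t(v) = 5*v**2
J(W) = W + 2*W**2 (J(W) = (W**2 + W**2) + W = 2*W**2 + W = W + 2*W**2)
j = -1940 (j = -135 - 5*(-19)**2 = -135 - 5*361 = -135 - 1*1805 = -135 - 1805 = -1940)
1106*(j + J(-15)) = 1106*(-1940 - 15*(1 + 2*(-15))) = 1106*(-1940 - 15*(1 - 30)) = 1106*(-1940 - 15*(-29)) = 1106*(-1940 + 435) = 1106*(-1505) = -1664530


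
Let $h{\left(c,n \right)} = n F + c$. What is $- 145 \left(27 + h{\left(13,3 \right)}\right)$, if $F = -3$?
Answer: $-4495$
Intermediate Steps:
$h{\left(c,n \right)} = c - 3 n$ ($h{\left(c,n \right)} = n \left(-3\right) + c = - 3 n + c = c - 3 n$)
$- 145 \left(27 + h{\left(13,3 \right)}\right) = - 145 \left(27 + \left(13 - 9\right)\right) = - 145 \left(27 + 4\right) = \left(-145\right) 31 = -4495$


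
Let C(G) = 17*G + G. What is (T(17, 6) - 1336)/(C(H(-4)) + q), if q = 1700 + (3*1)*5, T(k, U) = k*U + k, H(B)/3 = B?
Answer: -1217/1499 ≈ -0.81187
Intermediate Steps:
H(B) = 3*B
T(k, U) = k + U*k (T(k, U) = U*k + k = k + U*k)
C(G) = 18*G
q = 1715 (q = 1700 + 3*5 = 1700 + 15 = 1715)
(T(17, 6) - 1336)/(C(H(-4)) + q) = (17*(1 + 6) - 1336)/(18*(3*(-4)) + 1715) = (17*7 - 1336)/(18*(-12) + 1715) = (119 - 1336)/(-216 + 1715) = -1217/1499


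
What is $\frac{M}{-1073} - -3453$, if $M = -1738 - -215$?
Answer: $\frac{3706592}{1073} \approx 3454.4$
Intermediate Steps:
$M = -1523$ ($M = -1738 + 215 = -1523$)
$\frac{M}{-1073} - -3453 = - \frac{1523}{-1073} - -3453 = \left(-1523\right) \left(- \frac{1}{1073}\right) + 3453 = \frac{1523}{1073} + 3453 = \frac{3706592}{1073}$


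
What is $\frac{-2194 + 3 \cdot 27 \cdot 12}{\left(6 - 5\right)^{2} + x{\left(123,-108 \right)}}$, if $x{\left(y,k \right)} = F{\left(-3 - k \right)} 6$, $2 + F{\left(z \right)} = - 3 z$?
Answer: $\frac{1222}{1901} \approx 0.64282$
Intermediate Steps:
$F{\left(z \right)} = -2 - 3 z$
$x{\left(y,k \right)} = 42 + 18 k$ ($x{\left(y,k \right)} = \left(-2 - 3 \left(-3 - k\right)\right) 6 = \left(-2 + \left(9 + 3 k\right)\right) 6 = \left(7 + 3 k\right) 6 = 42 + 18 k$)
$\frac{-2194 + 3 \cdot 27 \cdot 12}{\left(6 - 5\right)^{2} + x{\left(123,-108 \right)}} = \frac{-2194 + 3 \cdot 27 \cdot 12}{\left(6 - 5\right)^{2} + \left(42 + 18 \left(-108\right)\right)} = \frac{-2194 + 81 \cdot 12}{1^{2} + \left(42 - 1944\right)} = \frac{-2194 + 972}{1 - 1902} = - \frac{1222}{-1901} = \left(-1222\right) \left(- \frac{1}{1901}\right) = \frac{1222}{1901}$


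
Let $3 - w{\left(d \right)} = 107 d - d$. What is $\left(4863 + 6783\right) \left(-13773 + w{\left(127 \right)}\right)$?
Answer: $-317143872$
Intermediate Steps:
$w{\left(d \right)} = 3 - 106 d$ ($w{\left(d \right)} = 3 - \left(107 d - d\right) = 3 - 106 d$)
$\left(4863 + 6783\right) \left(-13773 + w{\left(127 \right)}\right) = \left(4863 + 6783\right) \left(-13773 + \left(3 - 13462\right)\right) = 11646 \left(-13773 + \left(3 - 13462\right)\right) = 11646 \left(-13773 - 13459\right) = 11646 \left(-27232\right) = -317143872$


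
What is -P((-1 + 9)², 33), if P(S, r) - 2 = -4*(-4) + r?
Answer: -51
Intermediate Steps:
P(S, r) = 18 + r (P(S, r) = 2 + (-4*(-4) + r) = 2 + (16 + r) = 18 + r)
-P((-1 + 9)², 33) = -(18 + 33) = -1*51 = -51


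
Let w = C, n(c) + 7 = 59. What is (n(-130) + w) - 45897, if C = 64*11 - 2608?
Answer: -47749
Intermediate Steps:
n(c) = 52 (n(c) = -7 + 59 = 52)
C = -1904 (C = 704 - 2608 = -1904)
w = -1904
(n(-130) + w) - 45897 = (52 - 1904) - 45897 = -1852 - 45897 = -47749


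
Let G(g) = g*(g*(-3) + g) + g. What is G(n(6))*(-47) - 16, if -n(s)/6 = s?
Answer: 123500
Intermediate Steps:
n(s) = -6*s
G(g) = g - 2*g**2 (G(g) = g*(-3*g + g) + g = g*(-2*g) + g = -2*g**2 + g = g - 2*g**2)
G(n(6))*(-47) - 16 = ((-6*6)*(1 - (-12)*6))*(-47) - 16 = -36*(1 - 2*(-36))*(-47) - 16 = -36*(1 + 72)*(-47) - 16 = -36*73*(-47) - 16 = -2628*(-47) - 16 = 123516 - 16 = 123500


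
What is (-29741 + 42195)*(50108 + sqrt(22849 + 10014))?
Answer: 624045032 + 12454*sqrt(32863) ≈ 6.2630e+8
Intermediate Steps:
(-29741 + 42195)*(50108 + sqrt(22849 + 10014)) = 12454*(50108 + sqrt(32863)) = 624045032 + 12454*sqrt(32863)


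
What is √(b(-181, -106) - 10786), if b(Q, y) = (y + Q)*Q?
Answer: √41161 ≈ 202.88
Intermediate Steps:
b(Q, y) = Q*(Q + y) (b(Q, y) = (Q + y)*Q = Q*(Q + y))
√(b(-181, -106) - 10786) = √(-181*(-181 - 106) - 10786) = √(-181*(-287) - 10786) = √(51947 - 10786) = √41161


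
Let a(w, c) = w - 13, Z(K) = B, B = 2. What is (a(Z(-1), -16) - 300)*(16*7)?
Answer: -34832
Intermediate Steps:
Z(K) = 2
a(w, c) = -13 + w
(a(Z(-1), -16) - 300)*(16*7) = ((-13 + 2) - 300)*(16*7) = (-11 - 300)*112 = -311*112 = -34832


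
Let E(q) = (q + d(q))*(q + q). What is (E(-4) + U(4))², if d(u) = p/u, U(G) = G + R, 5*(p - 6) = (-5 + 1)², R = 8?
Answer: 97344/25 ≈ 3893.8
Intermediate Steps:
p = 46/5 (p = 6 + (-5 + 1)²/5 = 6 + (⅕)*(-4)² = 6 + (⅕)*16 = 6 + 16/5 = 46/5 ≈ 9.2000)
U(G) = 8 + G (U(G) = G + 8 = 8 + G)
d(u) = 46/(5*u)
E(q) = 2*q*(q + 46/(5*q)) (E(q) = (q + 46/(5*q))*(q + q) = (q + 46/(5*q))*(2*q) = 2*q*(q + 46/(5*q)))
(E(-4) + U(4))² = ((92/5 + 2*(-4)²) + (8 + 4))² = ((92/5 + 2*16) + 12)² = ((92/5 + 32) + 12)² = (252/5 + 12)² = (312/5)² = 97344/25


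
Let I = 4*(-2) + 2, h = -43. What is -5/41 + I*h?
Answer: 10573/41 ≈ 257.88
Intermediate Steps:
I = -6 (I = -8 + 2 = -6)
-5/41 + I*h = -5/41 - 6*(-43) = -5*1/41 + 258 = -5/41 + 258 = 10573/41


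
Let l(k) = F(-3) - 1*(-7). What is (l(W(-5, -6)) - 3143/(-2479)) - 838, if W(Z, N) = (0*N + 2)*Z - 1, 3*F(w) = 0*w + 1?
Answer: -6168239/7437 ≈ -829.40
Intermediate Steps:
F(w) = 1/3 (F(w) = (0*w + 1)/3 = (0 + 1)/3 = (1/3)*1 = 1/3)
W(Z, N) = -1 + 2*Z (W(Z, N) = (0 + 2)*Z - 1 = 2*Z - 1 = -1 + 2*Z)
l(k) = 22/3 (l(k) = 1/3 - 1*(-7) = 1/3 + 7 = 22/3)
(l(W(-5, -6)) - 3143/(-2479)) - 838 = (22/3 - 3143/(-2479)) - 838 = (22/3 - 3143*(-1/2479)) - 838 = (22/3 + 3143/2479) - 838 = 63967/7437 - 838 = -6168239/7437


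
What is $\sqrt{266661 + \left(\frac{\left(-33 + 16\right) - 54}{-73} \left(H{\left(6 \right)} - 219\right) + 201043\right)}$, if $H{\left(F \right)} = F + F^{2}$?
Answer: $\frac{5 \sqrt{99659089}}{73} \approx 683.76$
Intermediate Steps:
$\sqrt{266661 + \left(\frac{\left(-33 + 16\right) - 54}{-73} \left(H{\left(6 \right)} - 219\right) + 201043\right)} = \sqrt{266661 + \left(\frac{\left(-33 + 16\right) - 54}{-73} \left(6 \left(1 + 6\right) - 219\right) + 201043\right)} = \sqrt{266661 + \left(\left(-17 - 54\right) \left(- \frac{1}{73}\right) \left(6 \cdot 7 - 219\right) + 201043\right)} = \sqrt{266661 + \left(\left(-71\right) \left(- \frac{1}{73}\right) \left(42 - 219\right) + 201043\right)} = \sqrt{266661 + \left(\frac{71}{73} \left(-177\right) + 201043\right)} = \sqrt{266661 + \left(- \frac{12567}{73} + 201043\right)} = \sqrt{266661 + \frac{14663572}{73}} = \sqrt{\frac{34129825}{73}} = \frac{5 \sqrt{99659089}}{73}$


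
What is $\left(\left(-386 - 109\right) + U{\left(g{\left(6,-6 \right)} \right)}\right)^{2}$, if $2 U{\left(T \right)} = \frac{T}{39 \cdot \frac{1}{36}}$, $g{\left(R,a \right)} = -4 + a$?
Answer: $\frac{42185025}{169} \approx 2.4962 \cdot 10^{5}$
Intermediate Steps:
$U{\left(T \right)} = \frac{6 T}{13}$ ($U{\left(T \right)} = \frac{T \frac{1}{39 \cdot \frac{1}{36}}}{2} = \frac{T \frac{1}{\frac{13}{12}}}{2} = \frac{T \frac{12}{13}}{2} = \frac{\frac{12}{13} T}{2} = \frac{6 T}{13}$)
$\left(\left(-386 - 109\right) + U{\left(g{\left(6,-6 \right)} \right)}\right)^{2} = \left(\left(-386 - 109\right) + \frac{6 \left(-4 - 6\right)}{13}\right)^{2} = \left(\left(-386 - 109\right) + \frac{6}{13} \left(-10\right)\right)^{2} = \left(-495 - \frac{60}{13}\right)^{2} = \left(- \frac{6495}{13}\right)^{2} = \frac{42185025}{169}$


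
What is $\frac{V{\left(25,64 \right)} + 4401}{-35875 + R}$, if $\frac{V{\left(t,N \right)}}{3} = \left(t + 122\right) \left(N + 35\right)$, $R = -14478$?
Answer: $- \frac{48060}{50353} \approx -0.95446$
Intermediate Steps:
$V{\left(t,N \right)} = 3 \left(35 + N\right) \left(122 + t\right)$ ($V{\left(t,N \right)} = 3 \left(t + 122\right) \left(N + 35\right) = 3 \left(122 + t\right) \left(35 + N\right) = 3 \left(35 + N\right) \left(122 + t\right)$)
$\frac{V{\left(25,64 \right)} + 4401}{-35875 + R} = \frac{\left(12810 + 105 \cdot 25 + 366 \cdot 64 + 3 \cdot 64 \cdot 25\right) + 4401}{-35875 - 14478} = \frac{\left(12810 + 2625 + 23424 + 4800\right) + 4401}{-50353} = \left(43659 + 4401\right) \left(- \frac{1}{50353}\right) = 48060 \left(- \frac{1}{50353}\right) = - \frac{48060}{50353}$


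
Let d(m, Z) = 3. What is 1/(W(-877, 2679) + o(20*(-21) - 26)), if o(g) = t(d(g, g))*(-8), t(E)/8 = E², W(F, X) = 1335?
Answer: 1/759 ≈ 0.0013175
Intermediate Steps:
t(E) = 8*E²
o(g) = -576 (o(g) = (8*3²)*(-8) = (8*9)*(-8) = 72*(-8) = -576)
1/(W(-877, 2679) + o(20*(-21) - 26)) = 1/(1335 - 576) = 1/759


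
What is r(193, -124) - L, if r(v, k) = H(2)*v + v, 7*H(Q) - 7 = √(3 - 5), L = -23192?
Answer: 23578 + 193*I*√2/7 ≈ 23578.0 + 38.992*I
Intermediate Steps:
H(Q) = 1 + I*√2/7 (H(Q) = 1 + √(3 - 5)/7 = 1 + √(-2)/7 = 1 + (I*√2)/7 = 1 + I*√2/7)
r(v, k) = v + v*(1 + I*√2/7) (r(v, k) = (1 + I*√2/7)*v + v = v*(1 + I*√2/7) + v = v + v*(1 + I*√2/7))
r(193, -124) - L = (⅐)*193*(14 + I*√2) - 1*(-23192) = (386 + 193*I*√2/7) + 23192 = 23578 + 193*I*√2/7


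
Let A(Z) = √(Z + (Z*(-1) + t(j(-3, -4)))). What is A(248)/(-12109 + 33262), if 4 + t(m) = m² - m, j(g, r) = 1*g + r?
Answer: 2*√13/21153 ≈ 0.00034090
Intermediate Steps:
j(g, r) = g + r
t(m) = -4 + m² - m (t(m) = -4 + (m² - m) = -4 + m² - m)
A(Z) = 2*√13 (A(Z) = √(Z + (Z*(-1) + (-4 + (-3 - 4)² - (-3 - 4)))) = √(Z + (-Z + (-4 + (-7)² - 1*(-7)))) = √(Z + (-Z + (-4 + 49 + 7))) = √(Z + (-Z + 52)) = √(Z + (52 - Z)) = √52 = 2*√13)
A(248)/(-12109 + 33262) = (2*√13)/(-12109 + 33262) = (2*√13)/21153 = (2*√13)*(1/21153) = 2*√13/21153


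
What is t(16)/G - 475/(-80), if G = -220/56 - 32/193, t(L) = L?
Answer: 359273/177008 ≈ 2.0297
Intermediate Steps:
G = -11063/2702 (G = -220*1/56 - 32*1/193 = -55/14 - 32/193 = -11063/2702 ≈ -4.0944)
t(16)/G - 475/(-80) = 16/(-11063/2702) - 475/(-80) = 16*(-2702/11063) - 475*(-1/80) = -43232/11063 + 95/16 = 359273/177008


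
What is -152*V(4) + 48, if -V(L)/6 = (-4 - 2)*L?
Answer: -21840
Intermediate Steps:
V(L) = 36*L (V(L) = -6*(-4 - 2)*L = -(-36)*L = 36*L)
-152*V(4) + 48 = -5472*4 + 48 = -152*144 + 48 = -21888 + 48 = -21840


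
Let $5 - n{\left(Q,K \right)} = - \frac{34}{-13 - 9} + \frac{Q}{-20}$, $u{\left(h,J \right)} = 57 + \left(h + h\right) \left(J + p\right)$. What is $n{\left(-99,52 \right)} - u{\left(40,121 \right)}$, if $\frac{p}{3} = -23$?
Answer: $- \frac{928069}{220} \approx -4218.5$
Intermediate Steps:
$p = -69$ ($p = 3 \left(-23\right) = -69$)
$u{\left(h,J \right)} = 57 + 2 h \left(-69 + J\right)$ ($u{\left(h,J \right)} = 57 + \left(h + h\right) \left(J - 69\right) = 57 + 2 h \left(-69 + J\right)$)
$n{\left(Q,K \right)} = \frac{38}{11} + \frac{Q}{20}$ ($n{\left(Q,K \right)} = 5 - \left(- \frac{34}{-13 - 9} + \frac{Q}{-20}\right) = 5 - \left(- \frac{34}{-13 - 9} + Q \left(- \frac{1}{20}\right)\right) = 5 - \left(- \frac{34}{-22} - \frac{Q}{20}\right) = 5 - \left(\left(-34\right) \left(- \frac{1}{22}\right) - \frac{Q}{20}\right) = 5 - \left(\frac{17}{11} - \frac{Q}{20}\right) = 5 + \left(- \frac{17}{11} + \frac{Q}{20}\right) = \frac{38}{11} + \frac{Q}{20}$)
$n{\left(-99,52 \right)} - u{\left(40,121 \right)} = \left(\frac{38}{11} + \frac{1}{20} \left(-99\right)\right) - \left(57 - 5520 + 2 \cdot 121 \cdot 40\right) = \left(\frac{38}{11} - \frac{99}{20}\right) - \left(57 - 5520 + 9680\right) = - \frac{329}{220} - 4217 = - \frac{928069}{220}$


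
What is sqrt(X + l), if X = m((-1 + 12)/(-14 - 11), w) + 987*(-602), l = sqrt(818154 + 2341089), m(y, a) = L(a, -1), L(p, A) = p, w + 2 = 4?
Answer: sqrt(-594172 + 9*sqrt(39003)) ≈ 769.67*I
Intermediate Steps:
w = 2 (w = -2 + 4 = 2)
m(y, a) = a
l = 9*sqrt(39003) (l = sqrt(3159243) = 9*sqrt(39003) ≈ 1777.4)
X = -594172 (X = 2 + 987*(-602) = 2 - 594174 = -594172)
sqrt(X + l) = sqrt(-594172 + 9*sqrt(39003))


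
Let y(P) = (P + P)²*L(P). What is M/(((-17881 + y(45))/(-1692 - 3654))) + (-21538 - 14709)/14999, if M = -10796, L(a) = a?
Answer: 853109625691/5198938381 ≈ 164.09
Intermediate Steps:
y(P) = 4*P³ (y(P) = (P + P)²*P = (2*P)²*P = (4*P²)*P = 4*P³)
M/(((-17881 + y(45))/(-1692 - 3654))) + (-21538 - 14709)/14999 = -10796*(-1692 - 3654)/(-17881 + 4*45³) + (-21538 - 14709)/14999 = -10796*(-5346/(-17881 + 4*91125)) - 36247*1/14999 = -10796*(-5346/(-17881 + 364500)) - 36247/14999 = -10796/(346619*(-1/5346)) - 36247/14999 = -10796/(-346619/5346) - 36247/14999 = -10796*(-5346/346619) - 36247/14999 = 57715416/346619 - 36247/14999 = 853109625691/5198938381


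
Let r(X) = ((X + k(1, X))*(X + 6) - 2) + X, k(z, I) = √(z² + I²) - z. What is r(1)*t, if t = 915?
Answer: -915 + 6405*√2 ≈ 8143.0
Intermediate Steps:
k(z, I) = √(I² + z²) - z
r(X) = -2 + X + (6 + X)*(-1 + X + √(1 + X²)) (r(X) = ((X + (√(X² + 1²) - 1*1))*(X + 6) - 2) + X = ((X + (√(X² + 1) - 1))*(6 + X) - 2) + X = ((X + (√(1 + X²) - 1))*(6 + X) - 2) + X = ((X + (-1 + √(1 + X²)))*(6 + X) - 2) + X = ((-1 + X + √(1 + X²))*(6 + X) - 2) + X = ((6 + X)*(-1 + X + √(1 + X²)) - 2) + X = (-2 + (6 + X)*(-1 + X + √(1 + X²))) + X = -2 + X + (6 + X)*(-1 + X + √(1 + X²)))
r(1)*t = (-8 + 1² + 6*1 + 6*√(1 + 1²) + 1*√(1 + 1²))*915 = (-8 + 1 + 6 + 6*√(1 + 1) + 1*√(1 + 1))*915 = (-8 + 1 + 6 + 6*√2 + 1*√2)*915 = (-8 + 1 + 6 + 6*√2 + √2)*915 = (-1 + 7*√2)*915 = -915 + 6405*√2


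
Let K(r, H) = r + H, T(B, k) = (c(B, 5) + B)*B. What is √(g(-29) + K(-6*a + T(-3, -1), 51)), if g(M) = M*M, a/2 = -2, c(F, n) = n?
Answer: √910 ≈ 30.166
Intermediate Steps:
T(B, k) = B*(5 + B) (T(B, k) = (5 + B)*B = B*(5 + B))
a = -4 (a = 2*(-2) = -4)
K(r, H) = H + r
g(M) = M²
√(g(-29) + K(-6*a + T(-3, -1), 51)) = √((-29)² + (51 + (-6*(-4) - 3*(5 - 3)))) = √(841 + (51 + (24 - 3*2))) = √(841 + (51 + (24 - 6))) = √(841 + (51 + 18)) = √(841 + 69) = √910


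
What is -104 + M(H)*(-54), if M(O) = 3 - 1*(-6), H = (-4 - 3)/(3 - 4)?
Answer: -590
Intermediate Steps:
H = 7 (H = -7/(-1) = -7*(-1) = 7)
M(O) = 9 (M(O) = 3 + 6 = 9)
-104 + M(H)*(-54) = -104 + 9*(-54) = -104 - 486 = -590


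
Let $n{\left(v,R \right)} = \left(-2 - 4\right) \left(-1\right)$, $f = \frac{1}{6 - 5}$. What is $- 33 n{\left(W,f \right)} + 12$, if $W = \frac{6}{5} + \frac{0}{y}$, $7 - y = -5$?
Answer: $-186$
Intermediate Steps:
$y = 12$ ($y = 7 - -5 = 7 + 5 = 12$)
$W = \frac{6}{5}$ ($W = \frac{6}{5} + \frac{0}{12} = 6 \cdot \frac{1}{5} + 0 \cdot \frac{1}{12} = \frac{6}{5} + 0 = \frac{6}{5} \approx 1.2$)
$f = 1$ ($f = 1^{-1} = 1$)
$n{\left(v,R \right)} = 6$ ($n{\left(v,R \right)} = \left(-6\right) \left(-1\right) = 6$)
$- 33 n{\left(W,f \right)} + 12 = \left(-33\right) 6 + 12 = -198 + 12 = -186$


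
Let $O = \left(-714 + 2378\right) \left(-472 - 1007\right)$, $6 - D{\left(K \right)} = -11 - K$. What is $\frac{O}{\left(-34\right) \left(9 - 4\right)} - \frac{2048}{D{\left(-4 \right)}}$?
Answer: $\frac{930752}{65} \approx 14319.0$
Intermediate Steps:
$D{\left(K \right)} = 17 + K$ ($D{\left(K \right)} = 6 - \left(-11 - K\right) = 6 + \left(11 + K\right) = 17 + K$)
$O = -2461056$ ($O = 1664 \left(-1479\right) = -2461056$)
$\frac{O}{\left(-34\right) \left(9 - 4\right)} - \frac{2048}{D{\left(-4 \right)}} = - \frac{2461056}{\left(-34\right) \left(9 - 4\right)} - \frac{2048}{17 - 4} = - \frac{2461056}{\left(-34\right) 5} - \frac{2048}{13} = - \frac{2461056}{-170} - \frac{2048}{13} = \left(-2461056\right) \left(- \frac{1}{170}\right) - \frac{2048}{13} = \frac{72384}{5} - \frac{2048}{13} = \frac{930752}{65}$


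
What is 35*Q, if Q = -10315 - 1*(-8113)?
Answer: -77070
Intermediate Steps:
Q = -2202 (Q = -10315 + 8113 = -2202)
35*Q = 35*(-2202) = -77070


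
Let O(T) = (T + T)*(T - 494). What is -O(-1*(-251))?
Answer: 121986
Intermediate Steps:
O(T) = 2*T*(-494 + T) (O(T) = (2*T)*(-494 + T) = 2*T*(-494 + T))
-O(-1*(-251)) = -2*(-1*(-251))*(-494 - 1*(-251)) = -2*251*(-494 + 251) = -2*251*(-243) = -1*(-121986) = 121986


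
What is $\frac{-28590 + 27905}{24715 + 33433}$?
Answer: $- \frac{685}{58148} \approx -0.01178$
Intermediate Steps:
$\frac{-28590 + 27905}{24715 + 33433} = - \frac{685}{58148}$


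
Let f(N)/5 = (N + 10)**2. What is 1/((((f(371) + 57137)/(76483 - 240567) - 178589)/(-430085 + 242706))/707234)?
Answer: 10872271447838812/14652190209 ≈ 7.4202e+5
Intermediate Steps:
f(N) = 5*(10 + N)**2 (f(N) = 5*(N + 10)**2 = 5*(10 + N)**2)
1/((((f(371) + 57137)/(76483 - 240567) - 178589)/(-430085 + 242706))/707234) = 1/((((5*(10 + 371)**2 + 57137)/(76483 - 240567) - 178589)/(-430085 + 242706))/707234) = 1/((((5*381**2 + 57137)/(-164084) - 178589)/(-187379))*(1/707234)) = 1/((((5*145161 + 57137)*(-1/164084) - 178589)*(-1/187379))*(1/707234)) = 1/((((725805 + 57137)*(-1/164084) - 178589)*(-1/187379))*(1/707234)) = 1/(((782942*(-1/164084) - 178589)*(-1/187379))*(1/707234)) = 1/(((-391471/82042 - 178589)*(-1/187379))*(1/707234)) = 1/(-14652190209/82042*(-1/187379)*(1/707234)) = 1/((14652190209/15372947918)*(1/707234)) = 1/(14652190209/10872271447838812) = 10872271447838812/14652190209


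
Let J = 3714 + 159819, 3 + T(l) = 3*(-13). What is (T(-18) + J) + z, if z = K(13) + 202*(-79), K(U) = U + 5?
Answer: 147551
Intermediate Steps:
K(U) = 5 + U
T(l) = -42 (T(l) = -3 + 3*(-13) = -3 - 39 = -42)
z = -15940 (z = (5 + 13) + 202*(-79) = 18 - 15958 = -15940)
J = 163533
(T(-18) + J) + z = (-42 + 163533) - 15940 = 163491 - 15940 = 147551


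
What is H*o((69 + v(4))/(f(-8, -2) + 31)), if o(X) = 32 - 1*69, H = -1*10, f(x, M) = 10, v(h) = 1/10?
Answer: 370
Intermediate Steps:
v(h) = ⅒
H = -10
o(X) = -37 (o(X) = 32 - 69 = -37)
H*o((69 + v(4))/(f(-8, -2) + 31)) = -10*(-37) = 370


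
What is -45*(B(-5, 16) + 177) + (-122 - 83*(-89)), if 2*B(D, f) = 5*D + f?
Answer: -995/2 ≈ -497.50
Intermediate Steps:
B(D, f) = f/2 + 5*D/2 (B(D, f) = (5*D + f)/2 = (f + 5*D)/2 = f/2 + 5*D/2)
-45*(B(-5, 16) + 177) + (-122 - 83*(-89)) = -45*(((½)*16 + (5/2)*(-5)) + 177) + (-122 - 83*(-89)) = -45*((8 - 25/2) + 177) + (-122 + 7387) = -45*(-9/2 + 177) + 7265 = -45*345/2 + 7265 = -15525/2 + 7265 = -995/2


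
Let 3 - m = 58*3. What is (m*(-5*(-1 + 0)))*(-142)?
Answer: 121410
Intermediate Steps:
m = -171 (m = 3 - 58*3 = 3 - 1*174 = 3 - 174 = -171)
(m*(-5*(-1 + 0)))*(-142) = -(-855)*(-1 + 0)*(-142) = -(-855)*(-1)*(-142) = -171*5*(-142) = -855*(-142) = 121410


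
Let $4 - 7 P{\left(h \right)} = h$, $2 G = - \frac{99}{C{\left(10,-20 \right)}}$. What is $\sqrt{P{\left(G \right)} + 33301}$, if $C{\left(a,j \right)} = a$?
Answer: $\frac{\sqrt{163181165}}{70} \approx 182.49$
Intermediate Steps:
$G = - \frac{99}{20}$ ($G = \frac{\left(-99\right) \frac{1}{10}}{2} = \frac{1}{2} \left(- \frac{99}{10}\right) = - \frac{99}{20} \approx -4.95$)
$P{\left(h \right)} = \frac{4}{7} - \frac{h}{7}$
$\sqrt{P{\left(G \right)} + 33301} = \sqrt{\left(\frac{4}{7} - - \frac{99}{140}\right) + 33301} = \sqrt{\left(\frac{4}{7} + \frac{99}{140}\right) + 33301} = \sqrt{\frac{179}{140} + 33301} = \sqrt{\frac{4662319}{140}} = \frac{\sqrt{163181165}}{70}$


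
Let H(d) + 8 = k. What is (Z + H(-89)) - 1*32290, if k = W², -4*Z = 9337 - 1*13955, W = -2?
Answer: -62279/2 ≈ -31140.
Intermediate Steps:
Z = 2309/2 (Z = -(9337 - 1*13955)/4 = -(9337 - 13955)/4 = -¼*(-4618) = 2309/2 ≈ 1154.5)
k = 4 (k = (-2)² = 4)
H(d) = -4 (H(d) = -8 + 4 = -4)
(Z + H(-89)) - 1*32290 = (2309/2 - 4) - 1*32290 = 2301/2 - 32290 = -62279/2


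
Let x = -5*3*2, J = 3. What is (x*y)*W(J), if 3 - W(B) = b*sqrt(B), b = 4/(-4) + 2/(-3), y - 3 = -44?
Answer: 3690 + 2050*sqrt(3) ≈ 7240.7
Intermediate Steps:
y = -41 (y = 3 - 44 = -41)
b = -5/3 (b = 4*(-1/4) + 2*(-1/3) = -1 - 2/3 = -5/3 ≈ -1.6667)
x = -30 (x = -15*2 = -30)
W(B) = 3 + 5*sqrt(B)/3 (W(B) = 3 - (-5)*sqrt(B)/3 = 3 + 5*sqrt(B)/3)
(x*y)*W(J) = (-30*(-41))*(3 + 5*sqrt(3)/3) = 1230*(3 + 5*sqrt(3)/3) = 3690 + 2050*sqrt(3)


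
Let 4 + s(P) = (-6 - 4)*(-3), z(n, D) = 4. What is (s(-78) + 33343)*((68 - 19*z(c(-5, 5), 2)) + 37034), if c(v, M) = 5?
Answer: 1235520594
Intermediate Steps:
s(P) = 26 (s(P) = -4 + (-6 - 4)*(-3) = -4 - 10*(-3) = -4 + 30 = 26)
(s(-78) + 33343)*((68 - 19*z(c(-5, 5), 2)) + 37034) = (26 + 33343)*((68 - 19*4) + 37034) = 33369*((68 - 76) + 37034) = 33369*(-8 + 37034) = 33369*37026 = 1235520594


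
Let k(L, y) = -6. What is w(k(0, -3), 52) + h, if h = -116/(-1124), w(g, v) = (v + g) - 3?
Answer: 12112/281 ≈ 43.103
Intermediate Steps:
w(g, v) = -3 + g + v (w(g, v) = (g + v) - 3 = -3 + g + v)
h = 29/281 (h = -116*(-1/1124) = 29/281 ≈ 0.10320)
w(k(0, -3), 52) + h = (-3 - 6 + 52) + 29/281 = 43 + 29/281 = 12112/281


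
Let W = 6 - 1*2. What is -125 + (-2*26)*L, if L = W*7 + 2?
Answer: -1685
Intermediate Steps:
W = 4 (W = 6 - 2 = 4)
L = 30 (L = 4*7 + 2 = 28 + 2 = 30)
-125 + (-2*26)*L = -125 - 2*26*30 = -125 - 52*30 = -125 - 1560 = -1685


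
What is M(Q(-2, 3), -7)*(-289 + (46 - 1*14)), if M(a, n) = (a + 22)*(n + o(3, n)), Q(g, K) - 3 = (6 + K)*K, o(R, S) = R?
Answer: 53456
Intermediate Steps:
Q(g, K) = 3 + K*(6 + K) (Q(g, K) = 3 + (6 + K)*K = 3 + K*(6 + K))
M(a, n) = (3 + n)*(22 + a) (M(a, n) = (a + 22)*(n + 3) = (22 + a)*(3 + n) = (3 + n)*(22 + a))
M(Q(-2, 3), -7)*(-289 + (46 - 1*14)) = (66 + 3*(3 + 3² + 6*3) + 22*(-7) + (3 + 3² + 6*3)*(-7))*(-289 + (46 - 1*14)) = (66 + 3*(3 + 9 + 18) - 154 + (3 + 9 + 18)*(-7))*(-289 + (46 - 14)) = (66 + 3*30 - 154 + 30*(-7))*(-289 + 32) = (66 + 90 - 154 - 210)*(-257) = -208*(-257) = 53456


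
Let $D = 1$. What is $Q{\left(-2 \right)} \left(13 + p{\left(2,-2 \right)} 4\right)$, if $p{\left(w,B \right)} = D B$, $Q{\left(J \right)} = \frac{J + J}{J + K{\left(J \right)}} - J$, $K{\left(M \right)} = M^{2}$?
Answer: $0$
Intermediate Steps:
$Q{\left(J \right)} = - J + \frac{2 J}{J + J^{2}}$ ($Q{\left(J \right)} = \frac{J + J}{J + J^{2}} - J = \frac{2 J}{J + J^{2}} - J = - J + \frac{2 J}{J + J^{2}}$)
$p{\left(w,B \right)} = B$ ($p{\left(w,B \right)} = 1 B = B$)
$Q{\left(-2 \right)} \left(13 + p{\left(2,-2 \right)} 4\right) = \frac{2 - -2 - \left(-2\right)^{2}}{1 - 2} \left(13 - 8\right) = \frac{2 + 2 - 4}{-1} \left(13 - 8\right) = - (2 + 2 - 4) 5 = \left(-1\right) 0 \cdot 5 = 0 \cdot 5 = 0$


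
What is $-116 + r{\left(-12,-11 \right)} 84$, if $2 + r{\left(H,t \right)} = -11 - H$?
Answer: $-200$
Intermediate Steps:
$r{\left(H,t \right)} = -13 - H$ ($r{\left(H,t \right)} = -2 - \left(11 + H\right) = -13 - H$)
$-116 + r{\left(-12,-11 \right)} 84 = -116 + \left(-13 - -12\right) 84 = -116 + \left(-13 + 12\right) 84 = -116 - 84 = -200$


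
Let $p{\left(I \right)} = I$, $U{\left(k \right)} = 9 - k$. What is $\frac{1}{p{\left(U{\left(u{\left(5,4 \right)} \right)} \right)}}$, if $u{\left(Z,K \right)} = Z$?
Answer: $\frac{1}{4} \approx 0.25$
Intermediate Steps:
$\frac{1}{p{\left(U{\left(u{\left(5,4 \right)} \right)} \right)}} = \frac{1}{9 - 5} = \frac{1}{4}$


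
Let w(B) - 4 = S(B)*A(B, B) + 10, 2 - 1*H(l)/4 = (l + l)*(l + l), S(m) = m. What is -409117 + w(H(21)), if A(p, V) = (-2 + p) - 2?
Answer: 49293393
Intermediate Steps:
H(l) = 8 - 16*l**2 (H(l) = 8 - 4*(l + l)*(l + l) = 8 - 4*2*l*2*l = 8 - 16*l**2)
A(p, V) = -4 + p
w(B) = 14 + B*(-4 + B) (w(B) = 4 + (B*(-4 + B) + 10) = 4 + (10 + B*(-4 + B)) = 14 + B*(-4 + B))
-409117 + w(H(21)) = -409117 + (14 + (8 - 16*21**2)*(-4 + (8 - 16*21**2))) = -409117 + (14 + (8 - 16*441)*(-4 + (8 - 16*441))) = -409117 + (14 + (8 - 7056)*(-4 + (8 - 7056))) = -409117 + (14 - 7048*(-4 - 7048)) = -409117 + (14 - 7048*(-7052)) = -409117 + (14 + 49702496) = -409117 + 49702510 = 49293393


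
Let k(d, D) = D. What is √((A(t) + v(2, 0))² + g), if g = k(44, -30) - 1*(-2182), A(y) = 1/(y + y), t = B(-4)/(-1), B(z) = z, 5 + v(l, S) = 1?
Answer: √138689/8 ≈ 46.551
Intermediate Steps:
v(l, S) = -4 (v(l, S) = -5 + 1 = -4)
t = 4 (t = -4/(-1) = -4*(-1) = 4)
A(y) = 1/(2*y)
g = 2152 (g = -30 - 1*(-2182) = -30 + 2182 = 2152)
√((A(t) + v(2, 0))² + g) = √(((½)/4 - 4)² + 2152) = √(((½)*(¼) - 4)² + 2152) = √((⅛ - 4)² + 2152) = √((-31/8)² + 2152) = √(961/64 + 2152) = √(138689/64) = √138689/8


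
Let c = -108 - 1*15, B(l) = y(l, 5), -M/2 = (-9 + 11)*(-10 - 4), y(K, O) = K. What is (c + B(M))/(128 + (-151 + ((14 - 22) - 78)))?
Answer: 67/109 ≈ 0.61468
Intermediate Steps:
M = 56 (M = -2*(-9 + 11)*(-10 - 4) = -4*(-14) = -2*(-28) = 56)
B(l) = l
c = -123 (c = -108 - 15 = -123)
(c + B(M))/(128 + (-151 + ((14 - 22) - 78))) = (-123 + 56)/(128 + (-151 + ((14 - 22) - 78))) = -67/(128 + (-151 + (-8 - 78))) = -67/(128 + (-151 - 86)) = -67/(128 - 237) = -67/(-109) = -67*(-1/109) = 67/109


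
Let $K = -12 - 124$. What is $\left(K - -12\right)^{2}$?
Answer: $15376$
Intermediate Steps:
$K = -136$ ($K = -12 - 124 = -136$)
$\left(K - -12\right)^{2} = \left(-136 - -12\right)^{2} = \left(-136 + \left(-98 + 110\right)\right)^{2} = \left(-136 + 12\right)^{2} = \left(-124\right)^{2} = 15376$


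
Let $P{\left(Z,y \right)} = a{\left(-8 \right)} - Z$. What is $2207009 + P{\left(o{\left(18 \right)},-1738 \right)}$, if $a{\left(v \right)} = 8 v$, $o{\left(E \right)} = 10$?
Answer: $2206935$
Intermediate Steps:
$P{\left(Z,y \right)} = -64 - Z$ ($P{\left(Z,y \right)} = 8 \left(-8\right) - Z = -64 - Z$)
$2207009 + P{\left(o{\left(18 \right)},-1738 \right)} = 2207009 - 74 = 2206935$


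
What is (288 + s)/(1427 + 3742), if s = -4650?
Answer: -1454/1723 ≈ -0.84388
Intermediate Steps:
(288 + s)/(1427 + 3742) = (288 - 4650)/(1427 + 3742) = -4362/5169 = -4362*1/5169 = -1454/1723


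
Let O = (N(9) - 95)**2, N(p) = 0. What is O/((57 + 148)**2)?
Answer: 361/1681 ≈ 0.21475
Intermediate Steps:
O = 9025 (O = (0 - 95)**2 = (-95)**2 = 9025)
O/((57 + 148)**2) = 9025/((57 + 148)**2) = 9025/(205**2) = 9025/42025 = 9025*(1/42025) = 361/1681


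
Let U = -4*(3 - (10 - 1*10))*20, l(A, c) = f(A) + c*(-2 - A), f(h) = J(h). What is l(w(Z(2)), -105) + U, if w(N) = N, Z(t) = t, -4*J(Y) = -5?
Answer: 725/4 ≈ 181.25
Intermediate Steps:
J(Y) = 5/4 (J(Y) = -¼*(-5) = 5/4)
f(h) = 5/4
l(A, c) = 5/4 + c*(-2 - A)
U = -240 (U = -4*(3 - (10 - 10))*20 = -4*(3 - 1*0)*20 = -4*(3 + 0)*20 = -4*3*20 = -12*20 = -240)
l(w(Z(2)), -105) + U = (5/4 - 2*(-105) - 1*2*(-105)) - 240 = (5/4 + 210 + 210) - 240 = 1685/4 - 240 = 725/4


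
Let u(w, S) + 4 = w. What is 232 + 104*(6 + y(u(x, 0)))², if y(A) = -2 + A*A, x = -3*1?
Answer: 292368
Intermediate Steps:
x = -3
u(w, S) = -4 + w
y(A) = -2 + A²
232 + 104*(6 + y(u(x, 0)))² = 232 + 104*(6 + (-2 + (-4 - 3)²))² = 232 + 104*(6 + (-2 + (-7)²))² = 232 + 104*(6 + (-2 + 49))² = 232 + 104*(6 + 47)² = 232 + 104*53² = 232 + 104*2809 = 232 + 292136 = 292368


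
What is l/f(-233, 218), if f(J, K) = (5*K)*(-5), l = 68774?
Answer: -34387/2725 ≈ -12.619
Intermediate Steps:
f(J, K) = -25*K
l/f(-233, 218) = 68774/((-25*218)) = 68774/(-5450) = 68774*(-1/5450) = -34387/2725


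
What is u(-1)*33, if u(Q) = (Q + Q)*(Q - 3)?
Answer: 264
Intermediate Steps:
u(Q) = 2*Q*(-3 + Q) (u(Q) = (2*Q)*(-3 + Q) = 2*Q*(-3 + Q))
u(-1)*33 = (2*(-1)*(-3 - 1))*33 = (2*(-1)*(-4))*33 = 8*33 = 264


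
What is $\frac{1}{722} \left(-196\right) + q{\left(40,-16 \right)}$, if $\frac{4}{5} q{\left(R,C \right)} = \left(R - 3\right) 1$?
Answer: $\frac{66393}{1444} \approx 45.979$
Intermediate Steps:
$q{\left(R,C \right)} = - \frac{15}{4} + \frac{5 R}{4}$ ($q{\left(R,C \right)} = \frac{5 \left(R - 3\right) 1}{4} = \frac{5 \left(-3 + R\right) 1}{4} = \frac{5 \left(-3 + R\right)}{4} = - \frac{15}{4} + \frac{5 R}{4}$)
$\frac{1}{722} \left(-196\right) + q{\left(40,-16 \right)} = \frac{1}{722} \left(-196\right) + \left(- \frac{15}{4} + \frac{5}{4} \cdot 40\right) = \frac{1}{722} \left(-196\right) + \left(- \frac{15}{4} + 50\right) = - \frac{98}{361} + \frac{185}{4} = \frac{66393}{1444}$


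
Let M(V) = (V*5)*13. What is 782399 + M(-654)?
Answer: 739889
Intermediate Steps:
M(V) = 65*V (M(V) = (5*V)*13 = 65*V)
782399 + M(-654) = 782399 + 65*(-654) = 782399 - 42510 = 739889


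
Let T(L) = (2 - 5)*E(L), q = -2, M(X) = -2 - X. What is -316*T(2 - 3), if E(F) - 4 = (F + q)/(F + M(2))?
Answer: 21804/5 ≈ 4360.8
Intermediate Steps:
E(F) = 4 + (-2 + F)/(-4 + F) (E(F) = 4 + (F - 2)/(F + (-2 - 1*2)) = 4 + (-2 + F)/(F + (-2 - 2)) = 4 + (-2 + F)/(F - 4) = 4 + (-2 + F)/(-4 + F))
T(L) = -3*(-18 + 5*L)/(-4 + L) (T(L) = (2 - 5)*((-18 + 5*L)/(-4 + L)) = -3*(-18 + 5*L)/(-4 + L))
-316*T(2 - 3) = -948*(18 - 5*(2 - 3))/(-4 + (2 - 3)) = -948*(18 - 5*(-1))/(-4 - 1) = -948*(18 + 5)/(-5) = -948*(-1)*23/5 = -316*(-69/5) = 21804/5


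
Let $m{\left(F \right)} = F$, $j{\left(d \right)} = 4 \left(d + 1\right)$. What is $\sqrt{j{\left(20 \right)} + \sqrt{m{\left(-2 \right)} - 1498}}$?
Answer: $\sqrt{84 + 10 i \sqrt{15}} \approx 9.3941 + 2.0614 i$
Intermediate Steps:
$j{\left(d \right)} = 4 + 4 d$ ($j{\left(d \right)} = 4 \left(1 + d\right) = 4 + 4 d$)
$\sqrt{j{\left(20 \right)} + \sqrt{m{\left(-2 \right)} - 1498}} = \sqrt{\left(4 + 4 \cdot 20\right) + \sqrt{-2 - 1498}} = \sqrt{\left(4 + 80\right) + \sqrt{-1500}} = \sqrt{84 + 10 i \sqrt{15}}$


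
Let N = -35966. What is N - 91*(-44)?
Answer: -31962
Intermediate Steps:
N - 91*(-44) = -35966 - 91*(-44) = -35966 - 1*(-4004) = -35966 + 4004 = -31962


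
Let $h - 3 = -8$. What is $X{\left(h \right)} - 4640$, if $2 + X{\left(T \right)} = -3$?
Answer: $-4645$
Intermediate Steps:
$h = -5$ ($h = 3 - 8 = -5$)
$X{\left(T \right)} = -5$ ($X{\left(T \right)} = -2 - 3 = -5$)
$X{\left(h \right)} - 4640 = -5 - 4640 = -4645$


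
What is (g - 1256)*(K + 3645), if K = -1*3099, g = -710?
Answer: -1073436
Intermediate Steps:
K = -3099
(g - 1256)*(K + 3645) = (-710 - 1256)*(-3099 + 3645) = -1966*546 = -1073436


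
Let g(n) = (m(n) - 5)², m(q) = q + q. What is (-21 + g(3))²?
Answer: 400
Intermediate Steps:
m(q) = 2*q
g(n) = (-5 + 2*n)² (g(n) = (2*n - 5)² = (-5 + 2*n)²)
(-21 + g(3))² = (-21 + (-5 + 2*3)²)² = (-21 + (-5 + 6)²)² = (-21 + 1²)² = (-21 + 1)² = (-20)² = 400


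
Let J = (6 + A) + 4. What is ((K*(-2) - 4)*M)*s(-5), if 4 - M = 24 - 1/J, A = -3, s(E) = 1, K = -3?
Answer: -278/7 ≈ -39.714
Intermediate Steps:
J = 7 (J = (6 - 3) + 4 = 3 + 4 = 7)
M = -139/7 (M = 4 - (24 - 1/7) = 4 - (24 - 1*⅐) = 4 - (24 - ⅐) = 4 - 1*167/7 = 4 - 167/7 = -139/7 ≈ -19.857)
((K*(-2) - 4)*M)*s(-5) = ((-3*(-2) - 4)*(-139/7))*1 = ((6 - 4)*(-139/7))*1 = (2*(-139/7))*1 = -278/7*1 = -278/7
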